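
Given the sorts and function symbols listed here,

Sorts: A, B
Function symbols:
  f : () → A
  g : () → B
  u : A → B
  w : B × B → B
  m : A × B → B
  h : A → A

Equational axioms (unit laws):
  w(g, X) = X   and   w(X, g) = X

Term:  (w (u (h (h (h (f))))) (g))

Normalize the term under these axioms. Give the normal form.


normal form = (u (h (h (h (f)))))

1. (w (u (h (h (h (f))))) (g))  →  (u (h (h (h (f)))))


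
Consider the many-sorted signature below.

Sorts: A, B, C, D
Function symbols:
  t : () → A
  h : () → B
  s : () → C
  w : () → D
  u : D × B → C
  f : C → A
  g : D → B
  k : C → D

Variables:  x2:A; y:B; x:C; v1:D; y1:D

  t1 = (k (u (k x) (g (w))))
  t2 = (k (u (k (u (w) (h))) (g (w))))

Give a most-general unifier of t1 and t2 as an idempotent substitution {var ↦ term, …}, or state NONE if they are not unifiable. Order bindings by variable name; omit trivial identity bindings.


{x ↦ (u (w) (h))}


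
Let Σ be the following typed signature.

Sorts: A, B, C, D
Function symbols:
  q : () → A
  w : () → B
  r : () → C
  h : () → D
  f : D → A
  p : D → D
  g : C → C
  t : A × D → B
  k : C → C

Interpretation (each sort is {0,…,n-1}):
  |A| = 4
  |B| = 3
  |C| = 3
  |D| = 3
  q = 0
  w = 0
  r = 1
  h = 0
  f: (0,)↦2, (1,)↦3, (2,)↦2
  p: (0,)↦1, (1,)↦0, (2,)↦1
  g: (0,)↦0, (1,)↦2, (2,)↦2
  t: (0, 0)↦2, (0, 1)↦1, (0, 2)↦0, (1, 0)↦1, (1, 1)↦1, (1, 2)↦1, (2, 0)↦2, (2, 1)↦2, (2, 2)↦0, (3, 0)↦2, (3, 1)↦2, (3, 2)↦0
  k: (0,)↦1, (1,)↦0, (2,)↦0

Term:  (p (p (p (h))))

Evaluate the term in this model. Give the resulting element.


value = 1

  h = 0
  (p (h)) = p(0,) = 1
  (p (p (h))) = p(1,) = 0
  (p (p (p (h)))) = p(0,) = 1


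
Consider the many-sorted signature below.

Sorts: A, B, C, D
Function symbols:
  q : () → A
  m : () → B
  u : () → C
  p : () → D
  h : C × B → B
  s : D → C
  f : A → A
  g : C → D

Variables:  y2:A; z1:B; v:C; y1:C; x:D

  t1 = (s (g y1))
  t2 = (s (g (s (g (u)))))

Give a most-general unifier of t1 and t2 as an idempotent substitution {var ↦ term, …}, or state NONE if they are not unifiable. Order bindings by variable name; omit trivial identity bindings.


{y1 ↦ (s (g (u)))}


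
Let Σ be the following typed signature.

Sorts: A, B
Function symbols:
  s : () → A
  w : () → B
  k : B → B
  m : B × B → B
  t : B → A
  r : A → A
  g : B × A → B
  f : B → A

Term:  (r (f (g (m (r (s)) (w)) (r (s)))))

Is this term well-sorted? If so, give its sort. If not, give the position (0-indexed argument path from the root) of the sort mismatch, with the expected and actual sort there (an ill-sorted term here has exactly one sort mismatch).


          (s) : A
        (r (s)) : A
        (w) : B
      (m (r (s)) (w)) : ✗ arg 0 at [0, 0, 0, 0] has sort A, expected B
        (s) : A
      (r (s)) : A

ill-sorted at position [0, 0, 0, 0]: expected B, got A


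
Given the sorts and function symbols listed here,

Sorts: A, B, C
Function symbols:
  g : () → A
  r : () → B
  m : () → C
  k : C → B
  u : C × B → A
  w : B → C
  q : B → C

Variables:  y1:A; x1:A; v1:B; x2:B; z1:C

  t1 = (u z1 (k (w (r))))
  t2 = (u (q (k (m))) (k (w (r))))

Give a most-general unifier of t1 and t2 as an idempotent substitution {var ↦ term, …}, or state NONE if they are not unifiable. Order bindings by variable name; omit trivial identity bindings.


{z1 ↦ (q (k (m)))}


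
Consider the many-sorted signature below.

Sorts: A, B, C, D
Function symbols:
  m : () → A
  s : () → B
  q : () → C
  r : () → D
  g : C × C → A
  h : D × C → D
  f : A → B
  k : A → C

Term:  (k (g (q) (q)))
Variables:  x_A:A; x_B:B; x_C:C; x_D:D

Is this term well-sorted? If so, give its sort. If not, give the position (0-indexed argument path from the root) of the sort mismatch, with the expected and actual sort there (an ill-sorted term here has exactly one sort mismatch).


    (q) : C
    (q) : C
  (g (q) (q)) : A
(k (g (q) (q))) : C

well-sorted; sort = C


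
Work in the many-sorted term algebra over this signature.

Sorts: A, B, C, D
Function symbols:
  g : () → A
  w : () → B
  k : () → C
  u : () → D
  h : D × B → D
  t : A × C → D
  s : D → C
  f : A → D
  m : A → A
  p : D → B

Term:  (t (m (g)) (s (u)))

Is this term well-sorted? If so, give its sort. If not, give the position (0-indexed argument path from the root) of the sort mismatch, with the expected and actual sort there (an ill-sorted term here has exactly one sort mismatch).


well-sorted; sort = D

    (g) : A
  (m (g)) : A
    (u) : D
  (s (u)) : C
(t (m (g)) (s (u))) : D


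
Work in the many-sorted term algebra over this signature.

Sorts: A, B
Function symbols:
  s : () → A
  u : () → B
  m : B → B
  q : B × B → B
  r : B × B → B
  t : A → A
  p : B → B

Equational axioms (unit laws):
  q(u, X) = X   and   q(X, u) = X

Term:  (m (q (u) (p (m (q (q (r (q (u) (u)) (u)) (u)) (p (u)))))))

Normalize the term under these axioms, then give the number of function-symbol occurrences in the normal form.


1. (m (q (u) (p (m (q (q (r (q (u) (u)) (u)) (u)) (p (u)))))))  →  (m (p (m (q (q (r (q (u) (u)) (u)) (u)) (p (u))))))
2. (m (p (m (q (q (r (q (u) (u)) (u)) (u)) (p (u))))))  →  (m (p (m (q (r (q (u) (u)) (u)) (p (u))))))
3. (m (p (m (q (r (q (u) (u)) (u)) (p (u))))))  →  (m (p (m (q (r (u) (u)) (p (u))))))
normal form: (m (p (m (q (r (u) (u)) (p (u))))))

size = 9


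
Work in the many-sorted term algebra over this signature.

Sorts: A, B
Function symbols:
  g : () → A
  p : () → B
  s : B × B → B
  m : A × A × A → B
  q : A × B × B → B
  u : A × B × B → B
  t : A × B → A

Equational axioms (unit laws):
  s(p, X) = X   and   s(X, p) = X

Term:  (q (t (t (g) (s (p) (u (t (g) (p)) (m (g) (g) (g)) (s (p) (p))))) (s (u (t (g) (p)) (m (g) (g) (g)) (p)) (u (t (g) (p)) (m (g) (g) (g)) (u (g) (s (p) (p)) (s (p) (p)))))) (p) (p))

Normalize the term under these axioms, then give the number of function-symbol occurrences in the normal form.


size = 37

1. (q (t (t (g) (s (p) (u (t (g) (p)) (m (g) (g) (g)) (s (p) (p))))) (s (u (t (g) (p)) (m (g) (g) (g)) (p)) (u (t (g) (p)) (m (g) (g) (g)) (u (g) (s (p) (p)) (s (p) (p)))))) (p) (p))  →  (q (t (t (g) (u (t (g) (p)) (m (g) (g) (g)) (s (p) (p)))) (s (u (t (g) (p)) (m (g) (g) (g)) (p)) (u (t (g) (p)) (m (g) (g) (g)) (u (g) (s (p) (p)) (s (p) (p)))))) (p) (p))
2. (q (t (t (g) (u (t (g) (p)) (m (g) (g) (g)) (s (p) (p)))) (s (u (t (g) (p)) (m (g) (g) (g)) (p)) (u (t (g) (p)) (m (g) (g) (g)) (u (g) (s (p) (p)) (s (p) (p)))))) (p) (p))  →  (q (t (t (g) (u (t (g) (p)) (m (g) (g) (g)) (p))) (s (u (t (g) (p)) (m (g) (g) (g)) (p)) (u (t (g) (p)) (m (g) (g) (g)) (u (g) (s (p) (p)) (s (p) (p)))))) (p) (p))
3. (q (t (t (g) (u (t (g) (p)) (m (g) (g) (g)) (p))) (s (u (t (g) (p)) (m (g) (g) (g)) (p)) (u (t (g) (p)) (m (g) (g) (g)) (u (g) (s (p) (p)) (s (p) (p)))))) (p) (p))  →  (q (t (t (g) (u (t (g) (p)) (m (g) (g) (g)) (p))) (s (u (t (g) (p)) (m (g) (g) (g)) (p)) (u (t (g) (p)) (m (g) (g) (g)) (u (g) (p) (s (p) (p)))))) (p) (p))
4. (q (t (t (g) (u (t (g) (p)) (m (g) (g) (g)) (p))) (s (u (t (g) (p)) (m (g) (g) (g)) (p)) (u (t (g) (p)) (m (g) (g) (g)) (u (g) (p) (s (p) (p)))))) (p) (p))  →  (q (t (t (g) (u (t (g) (p)) (m (g) (g) (g)) (p))) (s (u (t (g) (p)) (m (g) (g) (g)) (p)) (u (t (g) (p)) (m (g) (g) (g)) (u (g) (p) (p))))) (p) (p))
normal form: (q (t (t (g) (u (t (g) (p)) (m (g) (g) (g)) (p))) (s (u (t (g) (p)) (m (g) (g) (g)) (p)) (u (t (g) (p)) (m (g) (g) (g)) (u (g) (p) (p))))) (p) (p))


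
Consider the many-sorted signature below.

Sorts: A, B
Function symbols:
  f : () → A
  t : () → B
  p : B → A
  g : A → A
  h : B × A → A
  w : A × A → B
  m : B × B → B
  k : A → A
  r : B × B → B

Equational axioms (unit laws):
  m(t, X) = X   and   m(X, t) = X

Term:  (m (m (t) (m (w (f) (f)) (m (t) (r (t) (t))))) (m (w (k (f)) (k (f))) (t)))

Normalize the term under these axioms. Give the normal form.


1. (m (m (t) (m (w (f) (f)) (m (t) (r (t) (t))))) (m (w (k (f)) (k (f))) (t)))  →  (m (m (w (f) (f)) (m (t) (r (t) (t)))) (m (w (k (f)) (k (f))) (t)))
2. (m (m (w (f) (f)) (m (t) (r (t) (t)))) (m (w (k (f)) (k (f))) (t)))  →  (m (m (w (f) (f)) (r (t) (t))) (m (w (k (f)) (k (f))) (t)))
3. (m (m (w (f) (f)) (r (t) (t))) (m (w (k (f)) (k (f))) (t)))  →  (m (m (w (f) (f)) (r (t) (t))) (w (k (f)) (k (f))))

normal form = (m (m (w (f) (f)) (r (t) (t))) (w (k (f)) (k (f))))


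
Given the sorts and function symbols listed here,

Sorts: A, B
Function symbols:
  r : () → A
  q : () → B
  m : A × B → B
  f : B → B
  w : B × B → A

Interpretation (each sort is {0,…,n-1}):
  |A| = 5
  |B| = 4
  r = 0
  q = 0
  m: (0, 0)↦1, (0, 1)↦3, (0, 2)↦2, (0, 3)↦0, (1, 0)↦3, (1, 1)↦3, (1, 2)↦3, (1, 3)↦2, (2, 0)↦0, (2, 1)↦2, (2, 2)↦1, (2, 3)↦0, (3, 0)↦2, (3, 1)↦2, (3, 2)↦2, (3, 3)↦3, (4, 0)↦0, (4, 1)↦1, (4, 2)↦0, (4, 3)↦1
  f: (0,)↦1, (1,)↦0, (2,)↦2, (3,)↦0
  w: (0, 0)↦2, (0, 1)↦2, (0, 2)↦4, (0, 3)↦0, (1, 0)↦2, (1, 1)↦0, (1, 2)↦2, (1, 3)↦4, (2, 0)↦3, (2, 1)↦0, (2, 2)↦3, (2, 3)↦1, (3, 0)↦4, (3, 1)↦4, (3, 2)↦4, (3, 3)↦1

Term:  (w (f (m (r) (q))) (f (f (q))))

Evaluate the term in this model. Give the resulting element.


value = 2

  r = 0
  q = 0
  (m (r) (q)) = m(0, 0) = 1
  (f (m (r) (q))) = f(1,) = 0
  q = 0
  (f (q)) = f(0,) = 1
  (f (f (q))) = f(1,) = 0
  (w (f (m (r) (q))) (f (f (q)))) = w(0, 0) = 2


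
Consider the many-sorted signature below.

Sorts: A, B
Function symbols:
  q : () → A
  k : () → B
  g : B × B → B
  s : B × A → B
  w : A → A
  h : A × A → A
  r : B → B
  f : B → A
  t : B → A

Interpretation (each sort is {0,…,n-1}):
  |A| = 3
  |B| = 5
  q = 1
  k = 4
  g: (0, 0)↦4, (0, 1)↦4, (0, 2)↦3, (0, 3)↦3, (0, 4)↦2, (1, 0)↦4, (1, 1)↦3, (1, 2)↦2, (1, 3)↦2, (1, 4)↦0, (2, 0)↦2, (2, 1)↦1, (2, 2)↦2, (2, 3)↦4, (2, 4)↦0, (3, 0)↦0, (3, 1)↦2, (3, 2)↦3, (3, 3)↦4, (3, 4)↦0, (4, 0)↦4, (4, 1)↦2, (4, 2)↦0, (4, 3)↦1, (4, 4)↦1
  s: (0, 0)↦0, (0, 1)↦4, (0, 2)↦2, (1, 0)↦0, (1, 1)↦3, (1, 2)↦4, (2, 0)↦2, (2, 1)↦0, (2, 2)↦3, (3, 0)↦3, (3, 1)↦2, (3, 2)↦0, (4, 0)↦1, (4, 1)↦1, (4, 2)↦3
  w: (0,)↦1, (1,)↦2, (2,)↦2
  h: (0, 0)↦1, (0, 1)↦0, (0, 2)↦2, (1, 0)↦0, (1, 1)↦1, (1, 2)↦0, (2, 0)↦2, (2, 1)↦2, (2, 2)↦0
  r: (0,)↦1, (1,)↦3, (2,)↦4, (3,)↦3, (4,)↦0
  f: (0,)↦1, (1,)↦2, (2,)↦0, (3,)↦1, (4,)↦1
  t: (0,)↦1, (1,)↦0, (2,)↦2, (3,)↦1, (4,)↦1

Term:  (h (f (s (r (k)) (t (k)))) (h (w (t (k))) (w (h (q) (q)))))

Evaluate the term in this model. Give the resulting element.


value = 0

  k = 4
  (r (k)) = r(4,) = 0
  k = 4
  (t (k)) = t(4,) = 1
  (s (r (k)) (t (k))) = s(0, 1) = 4
  (f (s (r (k)) (t (k)))) = f(4,) = 1
  k = 4
  (t (k)) = t(4,) = 1
  (w (t (k))) = w(1,) = 2
  q = 1
  q = 1
  (h (q) (q)) = h(1, 1) = 1
  (w (h (q) (q))) = w(1,) = 2
  (h (w (t (k))) (w (h (q) (q)))) = h(2, 2) = 0
  (h (f (s (r (k)) (t (k)))) (h (w (t (k))) (w (h (q) (q))))) = h(1, 0) = 0


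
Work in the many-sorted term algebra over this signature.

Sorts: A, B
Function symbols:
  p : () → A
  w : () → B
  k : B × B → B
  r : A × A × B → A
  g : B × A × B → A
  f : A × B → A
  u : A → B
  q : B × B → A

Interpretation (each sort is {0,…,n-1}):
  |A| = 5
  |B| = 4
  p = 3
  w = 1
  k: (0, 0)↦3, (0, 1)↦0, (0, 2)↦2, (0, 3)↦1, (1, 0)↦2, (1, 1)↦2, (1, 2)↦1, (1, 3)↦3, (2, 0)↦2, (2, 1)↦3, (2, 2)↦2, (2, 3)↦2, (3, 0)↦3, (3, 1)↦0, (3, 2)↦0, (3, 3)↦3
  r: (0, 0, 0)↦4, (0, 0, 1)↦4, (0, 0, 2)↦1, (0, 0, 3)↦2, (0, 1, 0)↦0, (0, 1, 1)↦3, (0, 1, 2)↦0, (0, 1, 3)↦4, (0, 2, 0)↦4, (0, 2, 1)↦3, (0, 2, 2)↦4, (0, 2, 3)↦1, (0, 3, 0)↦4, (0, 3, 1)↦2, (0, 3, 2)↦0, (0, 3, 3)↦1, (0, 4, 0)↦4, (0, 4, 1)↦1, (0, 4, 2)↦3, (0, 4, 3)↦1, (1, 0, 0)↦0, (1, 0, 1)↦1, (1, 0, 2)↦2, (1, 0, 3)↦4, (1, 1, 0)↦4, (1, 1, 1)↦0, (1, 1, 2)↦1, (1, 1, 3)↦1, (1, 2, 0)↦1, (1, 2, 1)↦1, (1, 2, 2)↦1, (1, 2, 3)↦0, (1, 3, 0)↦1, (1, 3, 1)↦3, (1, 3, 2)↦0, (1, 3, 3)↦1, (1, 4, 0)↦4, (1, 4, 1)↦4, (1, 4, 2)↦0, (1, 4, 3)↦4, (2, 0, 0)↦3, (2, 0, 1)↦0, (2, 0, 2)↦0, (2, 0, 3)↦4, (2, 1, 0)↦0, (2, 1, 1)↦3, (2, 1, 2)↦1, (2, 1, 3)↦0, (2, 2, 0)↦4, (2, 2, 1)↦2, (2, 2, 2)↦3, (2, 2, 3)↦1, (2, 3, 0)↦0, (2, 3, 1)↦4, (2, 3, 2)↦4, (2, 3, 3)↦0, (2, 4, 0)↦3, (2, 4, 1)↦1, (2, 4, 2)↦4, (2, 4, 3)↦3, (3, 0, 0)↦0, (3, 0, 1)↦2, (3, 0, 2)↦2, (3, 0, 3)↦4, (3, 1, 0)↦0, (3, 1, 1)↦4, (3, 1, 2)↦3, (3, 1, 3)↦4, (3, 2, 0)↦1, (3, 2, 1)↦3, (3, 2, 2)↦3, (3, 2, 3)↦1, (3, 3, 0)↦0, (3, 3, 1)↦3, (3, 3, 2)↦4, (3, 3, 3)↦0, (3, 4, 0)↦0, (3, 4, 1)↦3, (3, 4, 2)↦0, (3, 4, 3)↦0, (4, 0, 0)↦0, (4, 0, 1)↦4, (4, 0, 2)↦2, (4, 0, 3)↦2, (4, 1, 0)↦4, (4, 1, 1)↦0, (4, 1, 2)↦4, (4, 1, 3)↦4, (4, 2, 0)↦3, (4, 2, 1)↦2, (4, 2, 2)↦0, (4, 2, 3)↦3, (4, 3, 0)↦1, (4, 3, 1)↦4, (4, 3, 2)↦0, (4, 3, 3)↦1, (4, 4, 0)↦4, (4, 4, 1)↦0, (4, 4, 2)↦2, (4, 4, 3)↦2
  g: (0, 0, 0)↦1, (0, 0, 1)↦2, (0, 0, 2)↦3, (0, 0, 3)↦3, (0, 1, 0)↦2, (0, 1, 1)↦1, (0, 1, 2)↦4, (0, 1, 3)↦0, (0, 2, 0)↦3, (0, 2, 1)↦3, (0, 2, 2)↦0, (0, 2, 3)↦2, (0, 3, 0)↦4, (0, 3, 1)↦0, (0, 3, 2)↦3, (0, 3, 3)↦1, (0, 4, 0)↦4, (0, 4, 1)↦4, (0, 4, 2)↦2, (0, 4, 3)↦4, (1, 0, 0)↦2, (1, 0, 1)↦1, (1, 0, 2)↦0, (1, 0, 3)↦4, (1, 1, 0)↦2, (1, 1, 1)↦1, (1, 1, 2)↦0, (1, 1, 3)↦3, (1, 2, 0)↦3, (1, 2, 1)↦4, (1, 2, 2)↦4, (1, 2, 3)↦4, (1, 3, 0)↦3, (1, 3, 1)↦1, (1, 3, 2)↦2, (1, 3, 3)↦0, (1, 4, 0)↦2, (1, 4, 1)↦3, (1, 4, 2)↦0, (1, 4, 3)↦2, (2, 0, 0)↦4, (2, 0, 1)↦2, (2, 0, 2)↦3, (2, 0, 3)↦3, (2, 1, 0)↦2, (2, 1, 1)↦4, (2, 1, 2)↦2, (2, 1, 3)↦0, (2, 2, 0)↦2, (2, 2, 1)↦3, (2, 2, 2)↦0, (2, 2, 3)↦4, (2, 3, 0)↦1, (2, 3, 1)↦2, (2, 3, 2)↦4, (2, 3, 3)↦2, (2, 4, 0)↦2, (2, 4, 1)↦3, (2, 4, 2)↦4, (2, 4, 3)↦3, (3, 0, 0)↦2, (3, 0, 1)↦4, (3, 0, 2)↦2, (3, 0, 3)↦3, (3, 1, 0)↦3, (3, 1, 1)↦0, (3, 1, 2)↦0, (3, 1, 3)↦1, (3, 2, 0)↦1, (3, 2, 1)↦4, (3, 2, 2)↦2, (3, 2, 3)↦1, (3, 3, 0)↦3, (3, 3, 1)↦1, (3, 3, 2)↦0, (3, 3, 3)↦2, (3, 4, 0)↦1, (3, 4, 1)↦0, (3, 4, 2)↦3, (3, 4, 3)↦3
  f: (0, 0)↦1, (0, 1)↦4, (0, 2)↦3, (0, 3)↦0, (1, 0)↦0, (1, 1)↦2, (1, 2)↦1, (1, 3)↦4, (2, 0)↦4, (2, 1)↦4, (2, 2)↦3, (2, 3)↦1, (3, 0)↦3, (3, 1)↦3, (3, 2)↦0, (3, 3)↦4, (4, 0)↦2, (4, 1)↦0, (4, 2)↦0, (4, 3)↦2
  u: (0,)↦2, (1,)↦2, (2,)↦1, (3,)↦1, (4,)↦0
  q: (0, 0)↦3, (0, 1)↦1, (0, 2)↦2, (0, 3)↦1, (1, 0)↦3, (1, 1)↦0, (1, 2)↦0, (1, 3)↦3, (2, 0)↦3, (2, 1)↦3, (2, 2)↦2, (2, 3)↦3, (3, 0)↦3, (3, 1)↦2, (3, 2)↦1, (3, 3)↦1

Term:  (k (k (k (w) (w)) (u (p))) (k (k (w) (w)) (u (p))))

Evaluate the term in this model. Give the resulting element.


value = 3

  w = 1
  w = 1
  (k (w) (w)) = k(1, 1) = 2
  p = 3
  (u (p)) = u(3,) = 1
  (k (k (w) (w)) (u (p))) = k(2, 1) = 3
  w = 1
  w = 1
  (k (w) (w)) = k(1, 1) = 2
  p = 3
  (u (p)) = u(3,) = 1
  (k (k (w) (w)) (u (p))) = k(2, 1) = 3
  (k (k (k (w) (w)) (u (p))) (k (k (w) (w)) (u (p)))) = k(3, 3) = 3


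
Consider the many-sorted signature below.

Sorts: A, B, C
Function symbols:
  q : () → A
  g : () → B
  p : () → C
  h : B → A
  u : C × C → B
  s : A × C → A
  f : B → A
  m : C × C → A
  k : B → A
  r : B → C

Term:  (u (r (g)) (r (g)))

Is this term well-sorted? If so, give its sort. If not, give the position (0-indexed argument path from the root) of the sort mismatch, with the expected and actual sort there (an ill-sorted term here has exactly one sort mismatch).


    (g) : B
  (r (g)) : C
    (g) : B
  (r (g)) : C
(u (r (g)) (r (g))) : B

well-sorted; sort = B


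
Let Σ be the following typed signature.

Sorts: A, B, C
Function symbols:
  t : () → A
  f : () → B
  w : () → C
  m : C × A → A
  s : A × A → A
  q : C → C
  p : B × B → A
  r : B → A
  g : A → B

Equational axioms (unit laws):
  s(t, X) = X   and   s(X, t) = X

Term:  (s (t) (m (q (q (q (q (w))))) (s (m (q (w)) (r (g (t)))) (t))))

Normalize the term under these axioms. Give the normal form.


normal form = (m (q (q (q (q (w))))) (m (q (w)) (r (g (t)))))

1. (s (t) (m (q (q (q (q (w))))) (s (m (q (w)) (r (g (t)))) (t))))  →  (m (q (q (q (q (w))))) (s (m (q (w)) (r (g (t)))) (t)))
2. (m (q (q (q (q (w))))) (s (m (q (w)) (r (g (t)))) (t)))  →  (m (q (q (q (q (w))))) (m (q (w)) (r (g (t)))))


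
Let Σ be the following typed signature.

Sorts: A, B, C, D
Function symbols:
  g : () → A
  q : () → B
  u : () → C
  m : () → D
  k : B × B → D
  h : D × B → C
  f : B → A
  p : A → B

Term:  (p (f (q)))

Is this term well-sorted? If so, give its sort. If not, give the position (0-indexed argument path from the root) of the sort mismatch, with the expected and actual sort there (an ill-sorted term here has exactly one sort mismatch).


well-sorted; sort = B

    (q) : B
  (f (q)) : A
(p (f (q))) : B


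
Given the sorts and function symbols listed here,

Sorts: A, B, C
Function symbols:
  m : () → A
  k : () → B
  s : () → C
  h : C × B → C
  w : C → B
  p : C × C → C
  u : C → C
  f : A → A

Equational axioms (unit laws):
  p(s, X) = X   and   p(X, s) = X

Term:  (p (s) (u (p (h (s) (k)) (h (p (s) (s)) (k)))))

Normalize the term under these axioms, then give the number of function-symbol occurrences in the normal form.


1. (p (s) (u (p (h (s) (k)) (h (p (s) (s)) (k)))))  →  (u (p (h (s) (k)) (h (p (s) (s)) (k))))
2. (u (p (h (s) (k)) (h (p (s) (s)) (k))))  →  (u (p (h (s) (k)) (h (s) (k))))
normal form: (u (p (h (s) (k)) (h (s) (k))))

size = 8


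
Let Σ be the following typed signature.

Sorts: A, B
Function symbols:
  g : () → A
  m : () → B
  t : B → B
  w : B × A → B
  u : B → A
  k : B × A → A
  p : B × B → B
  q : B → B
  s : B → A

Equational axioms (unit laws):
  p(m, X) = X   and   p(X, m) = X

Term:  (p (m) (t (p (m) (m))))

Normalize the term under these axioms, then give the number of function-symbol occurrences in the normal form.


1. (p (m) (t (p (m) (m))))  →  (t (p (m) (m)))
2. (t (p (m) (m)))  →  (t (m))
normal form: (t (m))

size = 2


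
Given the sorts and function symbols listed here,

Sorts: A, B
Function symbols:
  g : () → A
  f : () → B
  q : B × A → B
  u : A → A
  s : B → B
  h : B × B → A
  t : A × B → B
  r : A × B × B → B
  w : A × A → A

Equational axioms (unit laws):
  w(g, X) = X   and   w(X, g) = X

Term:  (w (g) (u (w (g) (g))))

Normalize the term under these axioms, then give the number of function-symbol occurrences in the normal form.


size = 2

1. (w (g) (u (w (g) (g))))  →  (u (w (g) (g)))
2. (u (w (g) (g)))  →  (u (g))
normal form: (u (g))


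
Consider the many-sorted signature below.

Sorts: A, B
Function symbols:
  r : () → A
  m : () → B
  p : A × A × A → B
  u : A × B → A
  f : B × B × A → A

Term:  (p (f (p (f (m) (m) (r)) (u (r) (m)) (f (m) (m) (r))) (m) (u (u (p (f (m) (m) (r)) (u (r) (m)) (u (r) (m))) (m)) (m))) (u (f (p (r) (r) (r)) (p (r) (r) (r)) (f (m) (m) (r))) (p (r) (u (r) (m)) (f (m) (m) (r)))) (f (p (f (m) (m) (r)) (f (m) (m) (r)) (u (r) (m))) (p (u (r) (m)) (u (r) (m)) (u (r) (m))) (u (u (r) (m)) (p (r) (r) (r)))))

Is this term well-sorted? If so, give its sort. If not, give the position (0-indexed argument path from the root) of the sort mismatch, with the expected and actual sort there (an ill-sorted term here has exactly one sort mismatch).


ill-sorted at position [0, 2, 0, 0]: expected A, got B

        (m) : B
        (m) : B
        (r) : A
      (f (m) (m) (r)) : A
        (r) : A
        (m) : B
      (u (r) (m)) : A
        (m) : B
        (m) : B
        (r) : A
      (f (m) (m) (r)) : A
    (p (f (m) (m) (r)) (u (r) (m)) (f (m) (m) (r))) : B
    (m) : B
            (m) : B
            (m) : B
            (r) : A
          (f (m) (m) (r)) : A
            (r) : A
            (m) : B
          (u (r) (m)) : A
            (r) : A
            (m) : B
          (u (r) (m)) : A
        (p (f (m) (m) (r)) (u (r) (m)) (u (r) (m))) : B
        (m) : B
      (u (p (f (m) (m) (r)) (u (r) (m)) (u (r) (m))) (m)) : ✗ arg 0 at [0, 2, 0, 0] has sort B, expected A
      (m) : B
        (r) : A
        (r) : A
        (r) : A
      (p (r) (r) (r)) : B
        (r) : A
        (r) : A
        (r) : A
      (p (r) (r) (r)) : B
        (m) : B
        (m) : B
        (r) : A
      (f (m) (m) (r)) : A
    (f (p (r) (r) (r)) (p (r) (r) (r)) (f (m) (m) (r))) : A
      (r) : A
        (r) : A
        (m) : B
      (u (r) (m)) : A
        (m) : B
        (m) : B
        (r) : A
      (f (m) (m) (r)) : A
    (p (r) (u (r) (m)) (f (m) (m) (r))) : B
  (u (f (p (r) (r) (r)) (p (r) (r) (r)) (f (m) (m) (r))) (p (r) (u (r) (m)) (f (m) (m) (r)))) : A
        (m) : B
        (m) : B
        (r) : A
      (f (m) (m) (r)) : A
        (m) : B
        (m) : B
        (r) : A
      (f (m) (m) (r)) : A
        (r) : A
        (m) : B
      (u (r) (m)) : A
    (p (f (m) (m) (r)) (f (m) (m) (r)) (u (r) (m))) : B
        (r) : A
        (m) : B
      (u (r) (m)) : A
        (r) : A
        (m) : B
      (u (r) (m)) : A
        (r) : A
        (m) : B
      (u (r) (m)) : A
    (p (u (r) (m)) (u (r) (m)) (u (r) (m))) : B
        (r) : A
        (m) : B
      (u (r) (m)) : A
        (r) : A
        (r) : A
        (r) : A
      (p (r) (r) (r)) : B
    (u (u (r) (m)) (p (r) (r) (r))) : A
  (f (p (f (m) (m) (r)) (f (m) (m) (r)) (u (r) (m))) (p (u (r) (m)) (u (r) (m)) (u (r) (m))) (u (u (r) (m)) (p (r) (r) (r)))) : A


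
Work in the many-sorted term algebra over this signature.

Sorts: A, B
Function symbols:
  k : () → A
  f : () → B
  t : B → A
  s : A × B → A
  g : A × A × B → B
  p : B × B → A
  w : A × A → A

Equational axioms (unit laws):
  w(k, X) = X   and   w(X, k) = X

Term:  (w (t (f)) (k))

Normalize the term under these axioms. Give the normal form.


normal form = (t (f))

1. (w (t (f)) (k))  →  (t (f))


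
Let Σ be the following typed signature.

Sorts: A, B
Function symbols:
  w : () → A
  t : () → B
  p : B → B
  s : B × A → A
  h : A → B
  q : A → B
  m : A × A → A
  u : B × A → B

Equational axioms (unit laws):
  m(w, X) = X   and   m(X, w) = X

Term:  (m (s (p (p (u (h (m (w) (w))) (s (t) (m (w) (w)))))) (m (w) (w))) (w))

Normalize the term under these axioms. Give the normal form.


normal form = (s (p (p (u (h (w)) (s (t) (w))))) (w))

1. (m (s (p (p (u (h (m (w) (w))) (s (t) (m (w) (w)))))) (m (w) (w))) (w))  →  (s (p (p (u (h (m (w) (w))) (s (t) (m (w) (w)))))) (m (w) (w)))
2. (s (p (p (u (h (m (w) (w))) (s (t) (m (w) (w)))))) (m (w) (w)))  →  (s (p (p (u (h (w)) (s (t) (m (w) (w)))))) (m (w) (w)))
3. (s (p (p (u (h (w)) (s (t) (m (w) (w)))))) (m (w) (w)))  →  (s (p (p (u (h (w)) (s (t) (w))))) (m (w) (w)))
4. (s (p (p (u (h (w)) (s (t) (w))))) (m (w) (w)))  →  (s (p (p (u (h (w)) (s (t) (w))))) (w))


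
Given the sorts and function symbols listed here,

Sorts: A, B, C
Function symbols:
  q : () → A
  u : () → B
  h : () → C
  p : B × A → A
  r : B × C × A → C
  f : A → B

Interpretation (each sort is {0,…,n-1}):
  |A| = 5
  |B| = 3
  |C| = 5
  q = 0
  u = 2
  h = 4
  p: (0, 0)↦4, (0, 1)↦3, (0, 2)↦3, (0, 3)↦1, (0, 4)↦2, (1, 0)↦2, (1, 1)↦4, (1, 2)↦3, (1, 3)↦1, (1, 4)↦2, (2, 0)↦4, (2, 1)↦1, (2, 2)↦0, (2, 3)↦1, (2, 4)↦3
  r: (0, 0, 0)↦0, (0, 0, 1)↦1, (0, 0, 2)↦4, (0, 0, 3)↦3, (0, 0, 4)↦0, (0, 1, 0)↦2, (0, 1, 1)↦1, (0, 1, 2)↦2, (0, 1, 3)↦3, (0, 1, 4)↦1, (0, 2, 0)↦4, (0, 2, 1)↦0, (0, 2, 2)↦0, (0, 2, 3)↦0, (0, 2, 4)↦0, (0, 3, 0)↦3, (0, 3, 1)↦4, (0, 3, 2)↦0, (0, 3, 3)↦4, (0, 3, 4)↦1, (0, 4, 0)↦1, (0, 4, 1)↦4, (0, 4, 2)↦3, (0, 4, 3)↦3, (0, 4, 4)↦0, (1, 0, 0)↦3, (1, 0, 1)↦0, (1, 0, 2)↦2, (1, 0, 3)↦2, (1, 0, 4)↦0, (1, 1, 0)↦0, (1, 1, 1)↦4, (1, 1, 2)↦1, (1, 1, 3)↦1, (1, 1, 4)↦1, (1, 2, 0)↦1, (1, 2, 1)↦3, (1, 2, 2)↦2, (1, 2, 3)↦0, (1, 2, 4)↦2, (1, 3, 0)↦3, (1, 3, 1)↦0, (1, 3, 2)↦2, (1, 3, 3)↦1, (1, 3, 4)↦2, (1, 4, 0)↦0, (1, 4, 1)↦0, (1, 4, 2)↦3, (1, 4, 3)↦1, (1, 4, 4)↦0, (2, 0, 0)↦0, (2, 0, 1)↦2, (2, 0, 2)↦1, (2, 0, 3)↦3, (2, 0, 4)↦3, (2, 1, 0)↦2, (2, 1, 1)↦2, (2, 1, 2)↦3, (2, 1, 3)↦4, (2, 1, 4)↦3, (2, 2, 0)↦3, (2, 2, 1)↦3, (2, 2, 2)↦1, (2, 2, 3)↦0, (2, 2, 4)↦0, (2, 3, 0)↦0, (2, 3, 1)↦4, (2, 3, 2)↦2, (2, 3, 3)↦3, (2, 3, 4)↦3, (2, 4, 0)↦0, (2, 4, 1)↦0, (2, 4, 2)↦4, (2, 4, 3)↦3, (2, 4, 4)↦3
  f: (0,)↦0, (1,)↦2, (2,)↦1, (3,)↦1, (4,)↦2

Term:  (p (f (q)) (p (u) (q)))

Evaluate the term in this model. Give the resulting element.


  q = 0
  (f (q)) = f(0,) = 0
  u = 2
  q = 0
  (p (u) (q)) = p(2, 0) = 4
  (p (f (q)) (p (u) (q))) = p(0, 4) = 2

value = 2


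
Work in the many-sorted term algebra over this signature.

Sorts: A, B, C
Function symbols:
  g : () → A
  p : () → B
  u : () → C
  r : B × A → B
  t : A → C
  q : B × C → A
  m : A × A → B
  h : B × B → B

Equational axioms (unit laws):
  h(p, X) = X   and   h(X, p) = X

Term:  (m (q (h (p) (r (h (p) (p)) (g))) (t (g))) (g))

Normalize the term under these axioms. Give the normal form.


1. (m (q (h (p) (r (h (p) (p)) (g))) (t (g))) (g))  →  (m (q (r (h (p) (p)) (g)) (t (g))) (g))
2. (m (q (r (h (p) (p)) (g)) (t (g))) (g))  →  (m (q (r (p) (g)) (t (g))) (g))

normal form = (m (q (r (p) (g)) (t (g))) (g))


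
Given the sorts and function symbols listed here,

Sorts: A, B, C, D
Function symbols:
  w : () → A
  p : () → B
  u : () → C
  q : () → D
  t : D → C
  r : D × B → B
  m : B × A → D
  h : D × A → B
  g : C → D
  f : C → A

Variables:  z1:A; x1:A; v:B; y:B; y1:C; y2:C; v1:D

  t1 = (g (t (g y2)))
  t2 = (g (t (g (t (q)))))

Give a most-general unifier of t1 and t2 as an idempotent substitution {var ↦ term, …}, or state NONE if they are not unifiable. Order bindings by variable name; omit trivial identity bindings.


{y2 ↦ (t (q))}


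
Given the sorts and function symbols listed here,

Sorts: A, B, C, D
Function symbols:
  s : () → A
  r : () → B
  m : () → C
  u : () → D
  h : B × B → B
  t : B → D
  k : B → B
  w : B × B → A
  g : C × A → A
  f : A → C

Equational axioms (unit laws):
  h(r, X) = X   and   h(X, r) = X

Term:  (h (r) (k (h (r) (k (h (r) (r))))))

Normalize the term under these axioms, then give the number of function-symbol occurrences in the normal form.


1. (h (r) (k (h (r) (k (h (r) (r))))))  →  (k (h (r) (k (h (r) (r)))))
2. (k (h (r) (k (h (r) (r)))))  →  (k (k (h (r) (r))))
3. (k (k (h (r) (r))))  →  (k (k (r)))
normal form: (k (k (r)))

size = 3


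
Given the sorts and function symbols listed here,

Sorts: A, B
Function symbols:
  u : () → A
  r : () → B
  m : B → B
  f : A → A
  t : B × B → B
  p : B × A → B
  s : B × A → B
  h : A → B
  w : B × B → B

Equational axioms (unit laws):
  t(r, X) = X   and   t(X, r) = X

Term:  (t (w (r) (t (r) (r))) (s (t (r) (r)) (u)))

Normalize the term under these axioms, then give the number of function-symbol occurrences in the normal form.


size = 7

1. (t (w (r) (t (r) (r))) (s (t (r) (r)) (u)))  →  (t (w (r) (r)) (s (t (r) (r)) (u)))
2. (t (w (r) (r)) (s (t (r) (r)) (u)))  →  (t (w (r) (r)) (s (r) (u)))
normal form: (t (w (r) (r)) (s (r) (u)))


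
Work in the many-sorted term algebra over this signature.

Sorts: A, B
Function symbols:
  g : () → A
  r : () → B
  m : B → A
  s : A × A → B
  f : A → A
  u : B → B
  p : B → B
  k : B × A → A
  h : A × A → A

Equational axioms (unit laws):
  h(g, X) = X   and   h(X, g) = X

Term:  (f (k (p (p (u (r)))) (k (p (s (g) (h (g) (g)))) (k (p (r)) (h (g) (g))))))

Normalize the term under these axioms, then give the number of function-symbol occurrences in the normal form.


size = 15

1. (f (k (p (p (u (r)))) (k (p (s (g) (h (g) (g)))) (k (p (r)) (h (g) (g))))))  →  (f (k (p (p (u (r)))) (k (p (s (g) (g))) (k (p (r)) (h (g) (g))))))
2. (f (k (p (p (u (r)))) (k (p (s (g) (g))) (k (p (r)) (h (g) (g))))))  →  (f (k (p (p (u (r)))) (k (p (s (g) (g))) (k (p (r)) (g)))))
normal form: (f (k (p (p (u (r)))) (k (p (s (g) (g))) (k (p (r)) (g)))))


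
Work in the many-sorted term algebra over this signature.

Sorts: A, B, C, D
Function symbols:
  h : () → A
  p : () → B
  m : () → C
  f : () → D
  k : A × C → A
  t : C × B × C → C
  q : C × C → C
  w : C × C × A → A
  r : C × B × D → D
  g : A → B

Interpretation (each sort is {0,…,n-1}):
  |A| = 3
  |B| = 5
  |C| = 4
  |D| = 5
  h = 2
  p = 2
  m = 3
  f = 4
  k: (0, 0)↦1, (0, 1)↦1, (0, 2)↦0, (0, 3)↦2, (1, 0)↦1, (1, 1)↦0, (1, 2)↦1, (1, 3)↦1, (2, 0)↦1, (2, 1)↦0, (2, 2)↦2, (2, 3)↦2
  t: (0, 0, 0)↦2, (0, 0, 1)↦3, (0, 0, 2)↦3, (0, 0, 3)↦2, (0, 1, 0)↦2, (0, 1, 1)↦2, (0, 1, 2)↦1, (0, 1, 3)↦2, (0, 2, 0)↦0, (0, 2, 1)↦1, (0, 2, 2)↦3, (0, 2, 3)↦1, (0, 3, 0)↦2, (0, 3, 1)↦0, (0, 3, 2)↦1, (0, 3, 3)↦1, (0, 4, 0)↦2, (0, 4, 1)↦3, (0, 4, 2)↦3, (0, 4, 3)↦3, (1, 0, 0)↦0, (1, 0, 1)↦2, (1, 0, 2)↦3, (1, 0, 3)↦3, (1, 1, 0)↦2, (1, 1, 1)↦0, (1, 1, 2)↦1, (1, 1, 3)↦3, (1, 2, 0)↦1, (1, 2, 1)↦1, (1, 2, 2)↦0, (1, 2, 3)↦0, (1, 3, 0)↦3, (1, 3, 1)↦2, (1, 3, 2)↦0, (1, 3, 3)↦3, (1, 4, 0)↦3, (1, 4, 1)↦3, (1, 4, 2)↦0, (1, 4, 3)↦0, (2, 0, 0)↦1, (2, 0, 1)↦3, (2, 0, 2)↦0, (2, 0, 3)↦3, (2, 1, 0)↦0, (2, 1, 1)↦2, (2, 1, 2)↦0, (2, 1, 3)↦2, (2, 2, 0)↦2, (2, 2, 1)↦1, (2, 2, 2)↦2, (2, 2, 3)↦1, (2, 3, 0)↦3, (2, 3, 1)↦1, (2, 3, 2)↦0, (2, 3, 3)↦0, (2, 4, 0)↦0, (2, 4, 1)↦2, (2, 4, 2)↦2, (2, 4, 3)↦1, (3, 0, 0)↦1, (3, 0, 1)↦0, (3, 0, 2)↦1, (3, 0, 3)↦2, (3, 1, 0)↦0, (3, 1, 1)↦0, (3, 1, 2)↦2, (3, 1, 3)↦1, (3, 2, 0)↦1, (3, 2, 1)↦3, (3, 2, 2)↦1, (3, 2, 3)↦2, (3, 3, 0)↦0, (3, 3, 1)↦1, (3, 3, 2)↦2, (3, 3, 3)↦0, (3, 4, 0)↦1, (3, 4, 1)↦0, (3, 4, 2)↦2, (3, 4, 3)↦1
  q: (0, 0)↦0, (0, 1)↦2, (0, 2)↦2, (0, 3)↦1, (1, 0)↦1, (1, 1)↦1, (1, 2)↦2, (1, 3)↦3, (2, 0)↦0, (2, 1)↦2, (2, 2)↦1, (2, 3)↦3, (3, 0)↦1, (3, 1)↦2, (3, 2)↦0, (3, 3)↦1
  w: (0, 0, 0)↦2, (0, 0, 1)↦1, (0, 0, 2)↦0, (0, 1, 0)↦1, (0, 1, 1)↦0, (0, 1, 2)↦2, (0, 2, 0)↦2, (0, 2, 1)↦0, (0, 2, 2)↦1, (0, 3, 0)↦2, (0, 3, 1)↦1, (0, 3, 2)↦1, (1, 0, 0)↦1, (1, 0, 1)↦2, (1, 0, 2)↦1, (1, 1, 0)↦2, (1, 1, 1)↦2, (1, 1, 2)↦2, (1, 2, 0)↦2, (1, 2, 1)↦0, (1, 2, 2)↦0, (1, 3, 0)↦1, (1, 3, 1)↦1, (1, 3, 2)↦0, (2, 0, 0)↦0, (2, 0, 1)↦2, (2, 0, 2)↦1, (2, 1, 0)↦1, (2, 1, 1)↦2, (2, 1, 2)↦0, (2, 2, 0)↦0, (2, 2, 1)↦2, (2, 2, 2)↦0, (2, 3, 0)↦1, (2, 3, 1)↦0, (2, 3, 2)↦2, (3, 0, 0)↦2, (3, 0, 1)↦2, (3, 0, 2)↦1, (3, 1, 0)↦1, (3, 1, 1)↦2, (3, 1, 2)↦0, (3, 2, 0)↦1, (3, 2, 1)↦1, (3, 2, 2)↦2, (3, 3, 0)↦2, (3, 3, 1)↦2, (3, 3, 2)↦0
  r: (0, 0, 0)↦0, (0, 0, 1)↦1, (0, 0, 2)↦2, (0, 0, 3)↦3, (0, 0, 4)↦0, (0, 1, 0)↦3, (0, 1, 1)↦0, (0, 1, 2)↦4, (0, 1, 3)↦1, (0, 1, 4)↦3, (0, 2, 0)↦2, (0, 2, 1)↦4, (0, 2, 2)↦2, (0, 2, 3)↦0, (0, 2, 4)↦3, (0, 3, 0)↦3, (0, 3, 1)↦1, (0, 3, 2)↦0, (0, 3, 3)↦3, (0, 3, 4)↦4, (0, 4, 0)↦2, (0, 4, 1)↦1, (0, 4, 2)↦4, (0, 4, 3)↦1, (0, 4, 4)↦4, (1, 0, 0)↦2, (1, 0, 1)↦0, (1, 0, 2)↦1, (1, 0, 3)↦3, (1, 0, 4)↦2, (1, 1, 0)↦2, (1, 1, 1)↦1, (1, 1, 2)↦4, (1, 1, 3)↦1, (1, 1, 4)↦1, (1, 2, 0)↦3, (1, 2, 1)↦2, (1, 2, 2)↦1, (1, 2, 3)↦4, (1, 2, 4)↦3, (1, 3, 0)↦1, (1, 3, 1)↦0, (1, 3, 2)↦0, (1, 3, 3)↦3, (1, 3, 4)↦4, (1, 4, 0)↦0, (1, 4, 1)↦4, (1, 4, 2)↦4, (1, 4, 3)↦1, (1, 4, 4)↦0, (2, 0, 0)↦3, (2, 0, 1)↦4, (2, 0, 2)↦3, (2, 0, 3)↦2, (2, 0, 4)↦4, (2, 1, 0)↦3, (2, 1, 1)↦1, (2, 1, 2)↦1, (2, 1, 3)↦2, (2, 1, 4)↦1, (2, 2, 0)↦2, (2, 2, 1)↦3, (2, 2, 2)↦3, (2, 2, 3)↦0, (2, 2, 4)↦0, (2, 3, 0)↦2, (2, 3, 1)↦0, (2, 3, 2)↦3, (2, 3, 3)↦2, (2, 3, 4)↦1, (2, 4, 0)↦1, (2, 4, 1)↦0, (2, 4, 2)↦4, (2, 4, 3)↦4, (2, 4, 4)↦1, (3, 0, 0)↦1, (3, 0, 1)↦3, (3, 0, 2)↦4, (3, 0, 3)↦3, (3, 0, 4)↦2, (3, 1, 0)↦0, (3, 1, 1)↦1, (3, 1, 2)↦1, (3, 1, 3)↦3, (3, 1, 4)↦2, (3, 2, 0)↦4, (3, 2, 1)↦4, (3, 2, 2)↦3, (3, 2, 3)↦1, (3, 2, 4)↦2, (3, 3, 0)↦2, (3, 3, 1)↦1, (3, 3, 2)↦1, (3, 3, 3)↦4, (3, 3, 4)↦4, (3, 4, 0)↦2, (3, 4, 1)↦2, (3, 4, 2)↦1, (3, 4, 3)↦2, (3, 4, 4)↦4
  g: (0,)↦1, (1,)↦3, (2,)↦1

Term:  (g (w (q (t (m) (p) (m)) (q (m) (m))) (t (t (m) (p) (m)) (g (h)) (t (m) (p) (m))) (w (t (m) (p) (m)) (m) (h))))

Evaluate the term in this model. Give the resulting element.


value = 3

  m = 3
  p = 2
  m = 3
  (t (m) (p) (m)) = t(3, 2, 3) = 2
  m = 3
  m = 3
  (q (m) (m)) = q(3, 3) = 1
  (q (t (m) (p) (m)) (q (m) (m))) = q(2, 1) = 2
  m = 3
  p = 2
  m = 3
  (t (m) (p) (m)) = t(3, 2, 3) = 2
  h = 2
  (g (h)) = g(2,) = 1
  m = 3
  p = 2
  m = 3
  (t (m) (p) (m)) = t(3, 2, 3) = 2
  (t (t (m) (p) (m)) (g (h)) (t (m) (p) (m))) = t(2, 1, 2) = 0
  m = 3
  p = 2
  m = 3
  (t (m) (p) (m)) = t(3, 2, 3) = 2
  m = 3
  h = 2
  (w (t (m) (p) (m)) (m) (h)) = w(2, 3, 2) = 2
  (w (q (t (m) (p) (m)) (q (m) (m))) (t (t (m) (p) (m)) (g (h)) (t (m) (p) (m))) (w (t (m) (p) (m)) (m) (h))) = w(2, 0, 2) = 1
  (g (w (q (t (m) (p) (m)) (q (m) (m))) (t (t (m) (p) (m)) (g (h)) (t (m) (p) (m))) (w (t (m) (p) (m)) (m) (h)))) = g(1,) = 3


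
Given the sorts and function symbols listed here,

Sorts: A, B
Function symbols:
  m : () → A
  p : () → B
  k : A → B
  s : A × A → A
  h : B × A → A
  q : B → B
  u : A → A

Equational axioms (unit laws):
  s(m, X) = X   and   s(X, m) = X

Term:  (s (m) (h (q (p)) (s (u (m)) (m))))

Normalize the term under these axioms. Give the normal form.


normal form = (h (q (p)) (u (m)))

1. (s (m) (h (q (p)) (s (u (m)) (m))))  →  (h (q (p)) (s (u (m)) (m)))
2. (h (q (p)) (s (u (m)) (m)))  →  (h (q (p)) (u (m)))


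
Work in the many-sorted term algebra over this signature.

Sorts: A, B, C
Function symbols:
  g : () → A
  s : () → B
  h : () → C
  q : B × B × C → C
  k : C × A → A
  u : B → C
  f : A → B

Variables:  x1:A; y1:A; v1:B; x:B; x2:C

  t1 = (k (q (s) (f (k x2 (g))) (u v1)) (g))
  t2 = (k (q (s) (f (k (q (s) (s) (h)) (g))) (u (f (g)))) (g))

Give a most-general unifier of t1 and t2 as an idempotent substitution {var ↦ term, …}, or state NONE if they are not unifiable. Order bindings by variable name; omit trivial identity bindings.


{v1 ↦ (f (g)), x2 ↦ (q (s) (s) (h))}


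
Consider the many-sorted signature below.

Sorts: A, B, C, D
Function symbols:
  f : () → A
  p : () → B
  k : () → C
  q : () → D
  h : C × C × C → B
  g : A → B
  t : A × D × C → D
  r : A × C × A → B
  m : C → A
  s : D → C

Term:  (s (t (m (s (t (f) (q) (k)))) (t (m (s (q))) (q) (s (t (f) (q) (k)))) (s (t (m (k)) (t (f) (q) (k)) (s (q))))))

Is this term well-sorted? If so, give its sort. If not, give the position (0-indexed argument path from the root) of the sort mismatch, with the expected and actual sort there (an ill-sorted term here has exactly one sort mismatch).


          (f) : A
          (q) : D
          (k) : C
        (t (f) (q) (k)) : D
      (s (t (f) (q) (k))) : C
    (m (s (t (f) (q) (k)))) : A
          (q) : D
        (s (q)) : C
      (m (s (q))) : A
      (q) : D
          (f) : A
          (q) : D
          (k) : C
        (t (f) (q) (k)) : D
      (s (t (f) (q) (k))) : C
    (t (m (s (q))) (q) (s (t (f) (q) (k)))) : D
          (k) : C
        (m (k)) : A
          (f) : A
          (q) : D
          (k) : C
        (t (f) (q) (k)) : D
          (q) : D
        (s (q)) : C
      (t (m (k)) (t (f) (q) (k)) (s (q))) : D
    (s (t (m (k)) (t (f) (q) (k)) (s (q)))) : C
  (t (m (s (t (f) (q) (k)))) (t (m (s (q))) (q) (s (t (f) (q) (k)))) (s (t (m (k)) (t (f) (q) (k)) (s (q))))) : D
(s (t (m (s (t (f) (q) (k)))) (t (m (s (q))) (q) (s (t (f) (q) (k)))) (s (t (m (k)) (t (f) (q) (k)) (s (q)))))) : C

well-sorted; sort = C


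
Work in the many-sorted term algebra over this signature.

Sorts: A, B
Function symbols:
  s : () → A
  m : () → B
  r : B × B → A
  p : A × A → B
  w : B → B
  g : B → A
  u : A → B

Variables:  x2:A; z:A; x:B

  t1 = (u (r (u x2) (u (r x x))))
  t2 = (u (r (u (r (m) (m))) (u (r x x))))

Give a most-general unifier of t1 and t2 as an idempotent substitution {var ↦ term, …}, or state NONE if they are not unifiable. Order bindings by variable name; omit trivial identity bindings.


{x2 ↦ (r (m) (m))}


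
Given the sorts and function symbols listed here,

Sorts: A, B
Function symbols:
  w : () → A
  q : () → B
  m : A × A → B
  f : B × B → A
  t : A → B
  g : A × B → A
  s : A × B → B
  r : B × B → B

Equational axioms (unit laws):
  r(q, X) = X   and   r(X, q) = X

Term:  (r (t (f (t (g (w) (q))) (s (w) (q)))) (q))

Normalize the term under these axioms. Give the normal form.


1. (r (t (f (t (g (w) (q))) (s (w) (q)))) (q))  →  (t (f (t (g (w) (q))) (s (w) (q))))

normal form = (t (f (t (g (w) (q))) (s (w) (q))))


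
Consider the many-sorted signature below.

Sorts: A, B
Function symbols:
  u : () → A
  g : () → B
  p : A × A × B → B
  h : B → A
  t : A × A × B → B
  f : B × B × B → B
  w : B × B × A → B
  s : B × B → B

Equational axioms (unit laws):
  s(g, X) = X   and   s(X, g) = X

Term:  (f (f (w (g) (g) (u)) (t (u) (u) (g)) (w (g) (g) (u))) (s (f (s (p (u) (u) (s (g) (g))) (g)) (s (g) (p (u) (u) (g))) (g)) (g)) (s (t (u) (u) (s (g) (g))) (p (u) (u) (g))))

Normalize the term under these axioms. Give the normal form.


1. (f (f (w (g) (g) (u)) (t (u) (u) (g)) (w (g) (g) (u))) (s (f (s (p (u) (u) (s (g) (g))) (g)) (s (g) (p (u) (u) (g))) (g)) (g)) (s (t (u) (u) (s (g) (g))) (p (u) (u) (g))))  →  (f (f (w (g) (g) (u)) (t (u) (u) (g)) (w (g) (g) (u))) (f (s (p (u) (u) (s (g) (g))) (g)) (s (g) (p (u) (u) (g))) (g)) (s (t (u) (u) (s (g) (g))) (p (u) (u) (g))))
2. (f (f (w (g) (g) (u)) (t (u) (u) (g)) (w (g) (g) (u))) (f (s (p (u) (u) (s (g) (g))) (g)) (s (g) (p (u) (u) (g))) (g)) (s (t (u) (u) (s (g) (g))) (p (u) (u) (g))))  →  (f (f (w (g) (g) (u)) (t (u) (u) (g)) (w (g) (g) (u))) (f (p (u) (u) (s (g) (g))) (s (g) (p (u) (u) (g))) (g)) (s (t (u) (u) (s (g) (g))) (p (u) (u) (g))))
3. (f (f (w (g) (g) (u)) (t (u) (u) (g)) (w (g) (g) (u))) (f (p (u) (u) (s (g) (g))) (s (g) (p (u) (u) (g))) (g)) (s (t (u) (u) (s (g) (g))) (p (u) (u) (g))))  →  (f (f (w (g) (g) (u)) (t (u) (u) (g)) (w (g) (g) (u))) (f (p (u) (u) (g)) (s (g) (p (u) (u) (g))) (g)) (s (t (u) (u) (s (g) (g))) (p (u) (u) (g))))
4. (f (f (w (g) (g) (u)) (t (u) (u) (g)) (w (g) (g) (u))) (f (p (u) (u) (g)) (s (g) (p (u) (u) (g))) (g)) (s (t (u) (u) (s (g) (g))) (p (u) (u) (g))))  →  (f (f (w (g) (g) (u)) (t (u) (u) (g)) (w (g) (g) (u))) (f (p (u) (u) (g)) (p (u) (u) (g)) (g)) (s (t (u) (u) (s (g) (g))) (p (u) (u) (g))))
5. (f (f (w (g) (g) (u)) (t (u) (u) (g)) (w (g) (g) (u))) (f (p (u) (u) (g)) (p (u) (u) (g)) (g)) (s (t (u) (u) (s (g) (g))) (p (u) (u) (g))))  →  (f (f (w (g) (g) (u)) (t (u) (u) (g)) (w (g) (g) (u))) (f (p (u) (u) (g)) (p (u) (u) (g)) (g)) (s (t (u) (u) (g)) (p (u) (u) (g))))

normal form = (f (f (w (g) (g) (u)) (t (u) (u) (g)) (w (g) (g) (u))) (f (p (u) (u) (g)) (p (u) (u) (g)) (g)) (s (t (u) (u) (g)) (p (u) (u) (g))))


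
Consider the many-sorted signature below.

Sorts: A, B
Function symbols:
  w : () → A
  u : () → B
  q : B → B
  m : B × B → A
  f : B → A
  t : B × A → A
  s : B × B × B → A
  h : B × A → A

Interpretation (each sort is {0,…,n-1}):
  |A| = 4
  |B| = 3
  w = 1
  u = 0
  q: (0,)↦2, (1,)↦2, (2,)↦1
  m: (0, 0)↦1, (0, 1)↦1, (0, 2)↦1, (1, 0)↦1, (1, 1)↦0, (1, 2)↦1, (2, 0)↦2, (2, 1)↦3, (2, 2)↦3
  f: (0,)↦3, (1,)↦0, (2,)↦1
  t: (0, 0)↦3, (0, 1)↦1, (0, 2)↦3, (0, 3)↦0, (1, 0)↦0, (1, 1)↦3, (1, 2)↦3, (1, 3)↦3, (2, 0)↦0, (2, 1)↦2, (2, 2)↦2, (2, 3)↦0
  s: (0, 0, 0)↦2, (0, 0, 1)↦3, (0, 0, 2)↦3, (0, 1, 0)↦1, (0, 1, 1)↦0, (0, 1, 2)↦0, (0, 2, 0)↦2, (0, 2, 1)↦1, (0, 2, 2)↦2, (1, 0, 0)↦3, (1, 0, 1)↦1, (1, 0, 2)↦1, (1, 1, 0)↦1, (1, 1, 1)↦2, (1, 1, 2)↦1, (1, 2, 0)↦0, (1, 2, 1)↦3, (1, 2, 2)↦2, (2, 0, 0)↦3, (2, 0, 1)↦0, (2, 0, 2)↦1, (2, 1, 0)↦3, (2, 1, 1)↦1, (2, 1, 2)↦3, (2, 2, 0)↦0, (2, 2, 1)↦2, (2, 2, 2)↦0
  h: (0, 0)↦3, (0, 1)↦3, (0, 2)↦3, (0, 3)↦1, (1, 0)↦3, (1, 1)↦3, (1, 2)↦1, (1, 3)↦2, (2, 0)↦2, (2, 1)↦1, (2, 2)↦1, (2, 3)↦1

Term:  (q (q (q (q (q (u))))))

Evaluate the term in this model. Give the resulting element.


value = 2

  u = 0
  (q (u)) = q(0,) = 2
  (q (q (u))) = q(2,) = 1
  (q (q (q (u)))) = q(1,) = 2
  (q (q (q (q (u))))) = q(2,) = 1
  (q (q (q (q (q (u)))))) = q(1,) = 2
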